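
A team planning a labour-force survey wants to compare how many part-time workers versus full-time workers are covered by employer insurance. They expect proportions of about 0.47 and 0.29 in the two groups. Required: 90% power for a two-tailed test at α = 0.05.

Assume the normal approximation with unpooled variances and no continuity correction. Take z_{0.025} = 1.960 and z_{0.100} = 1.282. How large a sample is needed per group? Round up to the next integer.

n = (z_{α/2} + z_β)² · [p₁(1−p₁) + p₂(1−p₂)] / (p₁ − p₂)²
  = (1.960 + 1.282)² · (0.47·0.53 + 0.29·0.71) / (0.18)²
  = (3.242)² · (0.2491 + 0.2059) / 0.0324
  = 10.5106 · 0.4550 / 0.0324
  = 147.60
Round up → n = 148 per group.

n = 148 per group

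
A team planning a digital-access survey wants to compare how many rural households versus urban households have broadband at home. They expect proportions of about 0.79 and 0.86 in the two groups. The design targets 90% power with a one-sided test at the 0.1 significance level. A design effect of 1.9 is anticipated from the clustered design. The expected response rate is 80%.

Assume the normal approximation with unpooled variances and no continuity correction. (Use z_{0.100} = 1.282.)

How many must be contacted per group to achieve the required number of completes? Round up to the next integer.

n = (z_α + z_β)² · [p₁(1−p₁) + p₂(1−p₂)] / (p₁ − p₂)²
  = (1.282 + 1.282)² · (0.79·0.21 + 0.86·0.14) / (-0.07)²
  = (2.564)² · (0.1659 + 0.1204) / 0.0049
  = 6.5741 · 0.2863 / 0.0049
  = 384.12
Design effect: 1.9 × 384.12 = 729.82.
Adjust for 80% response: 729.82 / 0.80 = 912.27.
Round up → n = 913 per group.

n = 913 per group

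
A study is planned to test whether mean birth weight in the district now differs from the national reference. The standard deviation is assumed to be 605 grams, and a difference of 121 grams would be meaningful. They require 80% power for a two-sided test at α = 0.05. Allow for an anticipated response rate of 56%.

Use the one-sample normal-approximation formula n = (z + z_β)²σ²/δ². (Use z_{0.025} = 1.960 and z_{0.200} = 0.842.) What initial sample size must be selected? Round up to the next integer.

n = (z_{α/2} + z_β)² · σ² / δ²
  = (1.960 + 0.842)² · 605² / 121²
  = 7.8512 · 366025 / 14641
  = 196.28
Adjust for 56% response: 196.28 / 0.56 = 350.50.
Round up → n = 351.

n = 351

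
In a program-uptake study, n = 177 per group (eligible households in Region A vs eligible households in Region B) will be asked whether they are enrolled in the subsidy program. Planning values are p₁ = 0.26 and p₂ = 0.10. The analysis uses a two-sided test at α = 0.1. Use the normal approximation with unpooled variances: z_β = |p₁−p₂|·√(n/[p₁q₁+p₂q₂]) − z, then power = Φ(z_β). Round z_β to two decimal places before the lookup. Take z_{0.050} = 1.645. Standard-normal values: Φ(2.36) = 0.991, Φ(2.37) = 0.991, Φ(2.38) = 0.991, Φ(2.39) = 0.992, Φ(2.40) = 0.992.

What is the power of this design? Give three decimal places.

Power ≈ 0.991

z_β = |p₁−p₂|·√(n/[p₁q₁+p₂q₂]) − z_{α/2}
    = 0.16 · √(177/0.2824) − 1.645
    = 0.16 · 25.0354 − 1.645
    = 4.0057 − 1.645 = 2.3607 → 2.36
Power = Φ(2.36) = 0.991.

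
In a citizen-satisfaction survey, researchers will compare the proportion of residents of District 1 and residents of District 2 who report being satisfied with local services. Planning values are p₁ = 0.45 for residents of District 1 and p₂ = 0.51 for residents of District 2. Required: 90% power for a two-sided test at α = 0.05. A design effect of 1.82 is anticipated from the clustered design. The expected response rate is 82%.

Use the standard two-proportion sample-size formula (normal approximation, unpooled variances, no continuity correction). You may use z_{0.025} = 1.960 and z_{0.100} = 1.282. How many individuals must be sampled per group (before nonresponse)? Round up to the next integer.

n = (z_{α/2} + z_β)² · [p₁(1−p₁) + p₂(1−p₂)] / (p₁ − p₂)²
  = (1.960 + 1.282)² · (0.45·0.55 + 0.51·0.49) / (-0.06)²
  = (3.242)² · (0.2475 + 0.2499) / 0.0036
  = 10.5106 · 0.4974 / 0.0036
  = 1452.21
Design effect: 1.82 × 1452.21 = 2643.02.
Adjust for 82% response: 2643.02 / 0.82 = 3223.20.
Round up → n = 3224 per group.

n = 3224 per group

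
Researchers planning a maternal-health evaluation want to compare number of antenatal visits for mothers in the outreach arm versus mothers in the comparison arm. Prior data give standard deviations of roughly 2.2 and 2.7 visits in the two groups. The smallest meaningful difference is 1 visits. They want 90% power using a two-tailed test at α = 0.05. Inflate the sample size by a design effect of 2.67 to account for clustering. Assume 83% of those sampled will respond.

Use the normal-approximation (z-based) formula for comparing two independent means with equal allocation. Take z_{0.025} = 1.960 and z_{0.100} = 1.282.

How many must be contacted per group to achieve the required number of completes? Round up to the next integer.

n = 411 per group

n = (z_{α/2} + z_β)² · (σ₁² + σ₂²) / δ²
  = (1.960 + 1.282)² · (2.2² + 2.7² = 12.13) / 1²
  = 10.5106 · 12.13 / 1
  = 127.49
Design effect: 2.67 × 127.49 = 340.41.
Adjust for 83% response: 340.41 / 0.83 = 410.13.
Round up → n = 411 per group.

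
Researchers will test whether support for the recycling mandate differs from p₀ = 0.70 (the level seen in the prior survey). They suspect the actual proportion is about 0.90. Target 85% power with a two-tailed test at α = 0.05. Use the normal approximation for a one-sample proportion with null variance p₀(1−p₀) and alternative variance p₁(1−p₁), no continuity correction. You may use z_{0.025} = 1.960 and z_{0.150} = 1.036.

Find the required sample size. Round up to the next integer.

n = 37

n = [z_{α/2}·√(p₀q₀) + z_β·√(p₁q₁)]² / (p₁ − p₀)²
  = [1.960·√(0.70·0.30) + 1.036·√(0.90·0.10)]² / (0.20)²
  = [1.960·0.4583 + 1.036·0.3000]² / 0.0400
  = [1.2090]² / 0.0400
  = 36.54
Round up → n = 37.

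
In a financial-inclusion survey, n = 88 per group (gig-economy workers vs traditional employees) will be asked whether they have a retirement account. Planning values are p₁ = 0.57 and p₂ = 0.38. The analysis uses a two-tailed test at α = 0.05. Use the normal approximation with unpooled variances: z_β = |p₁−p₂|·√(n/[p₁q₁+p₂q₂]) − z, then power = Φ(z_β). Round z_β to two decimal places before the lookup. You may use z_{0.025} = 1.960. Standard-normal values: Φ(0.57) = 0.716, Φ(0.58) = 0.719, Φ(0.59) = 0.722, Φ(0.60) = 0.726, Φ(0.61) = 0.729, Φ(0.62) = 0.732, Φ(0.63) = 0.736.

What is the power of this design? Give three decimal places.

Power ≈ 0.729

z_β = |p₁−p₂|·√(n/[p₁q₁+p₂q₂]) − z_{α/2}
    = 0.19 · √(88/0.4807) − 1.960
    = 0.19 · 13.5302 − 1.960
    = 2.5707 − 1.960 = 0.6107 → 0.61
Power = Φ(0.61) = 0.729.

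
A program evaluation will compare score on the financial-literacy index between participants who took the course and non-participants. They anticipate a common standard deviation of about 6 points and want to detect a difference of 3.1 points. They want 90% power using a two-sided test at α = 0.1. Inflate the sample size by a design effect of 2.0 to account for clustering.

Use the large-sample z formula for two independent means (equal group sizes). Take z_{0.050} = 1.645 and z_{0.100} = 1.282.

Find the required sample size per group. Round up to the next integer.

n = 129 per group

n = (z_{α/2} + z_β)² · (σ₁² + σ₂²) / δ²
  = (1.645 + 1.282)² · (2·6² = 72) / 3.1²
  = 8.5673 · 72 / 9.61
  = 64.19
Design effect: 2.0 × 64.19 = 128.38.
Round up → n = 129 per group.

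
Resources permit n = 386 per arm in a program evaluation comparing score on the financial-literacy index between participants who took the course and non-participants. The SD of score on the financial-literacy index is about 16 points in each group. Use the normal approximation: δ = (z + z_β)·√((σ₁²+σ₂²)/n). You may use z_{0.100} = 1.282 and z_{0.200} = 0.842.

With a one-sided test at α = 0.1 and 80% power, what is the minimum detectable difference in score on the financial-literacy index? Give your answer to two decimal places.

δ = (z_α + z_β) · √((σ₁²+σ₂²)/n)
  = (1.282 + 0.842) · √(512/386)
  = 2.124 · √1.3264
  = 2.124 · 1.1517
  = 2.4462

Minimum detectable difference ≈ 2.45 points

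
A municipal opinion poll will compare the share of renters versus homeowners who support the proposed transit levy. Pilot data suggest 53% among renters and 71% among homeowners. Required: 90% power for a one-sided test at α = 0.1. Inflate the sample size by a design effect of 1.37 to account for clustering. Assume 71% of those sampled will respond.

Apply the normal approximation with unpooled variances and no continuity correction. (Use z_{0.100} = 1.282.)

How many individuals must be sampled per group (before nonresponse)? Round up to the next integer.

n = 179 per group

n = (z_α + z_β)² · [p₁(1−p₁) + p₂(1−p₂)] / (p₁ − p₂)²
  = (1.282 + 1.282)² · (0.53·0.47 + 0.71·0.29) / (-0.18)²
  = (2.564)² · (0.2491 + 0.2059) / 0.0324
  = 6.5741 · 0.4550 / 0.0324
  = 92.32
Design effect: 1.37 × 92.32 = 126.48.
Adjust for 71% response: 126.48 / 0.71 = 178.14.
Round up → n = 179 per group.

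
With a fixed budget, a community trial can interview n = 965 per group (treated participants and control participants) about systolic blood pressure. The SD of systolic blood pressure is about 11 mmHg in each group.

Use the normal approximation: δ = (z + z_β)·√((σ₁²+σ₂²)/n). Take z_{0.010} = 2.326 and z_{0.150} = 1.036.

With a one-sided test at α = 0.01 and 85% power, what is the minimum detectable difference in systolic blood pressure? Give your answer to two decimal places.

Minimum detectable difference ≈ 1.68 mmHg

δ = (z_α + z_β) · √((σ₁²+σ₂²)/n)
  = (2.326 + 1.036) · √(242/965)
  = 3.362 · √0.25078
  = 3.362 · 0.5008
  = 1.6836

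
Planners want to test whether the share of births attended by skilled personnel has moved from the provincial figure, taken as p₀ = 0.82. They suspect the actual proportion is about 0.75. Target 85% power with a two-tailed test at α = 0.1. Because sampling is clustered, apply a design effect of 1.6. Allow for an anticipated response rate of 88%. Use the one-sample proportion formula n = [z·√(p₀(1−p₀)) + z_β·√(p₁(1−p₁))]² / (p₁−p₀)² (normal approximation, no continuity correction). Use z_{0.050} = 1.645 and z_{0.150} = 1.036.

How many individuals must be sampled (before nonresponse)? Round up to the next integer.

n = [z_{α/2}·√(p₀q₀) + z_β·√(p₁q₁)]² / (p₁ − p₀)²
  = [1.645·√(0.82·0.18) + 1.036·√(0.75·0.25)]² / (-0.07)²
  = [1.645·0.3842 + 1.036·0.4330]² / 0.0049
  = [1.0806]² / 0.0049
  = 238.30
Design effect: 1.6 × 238.30 = 381.28.
Adjust for 88% response: 381.28 / 0.88 = 433.27.
Round up → n = 434.

n = 434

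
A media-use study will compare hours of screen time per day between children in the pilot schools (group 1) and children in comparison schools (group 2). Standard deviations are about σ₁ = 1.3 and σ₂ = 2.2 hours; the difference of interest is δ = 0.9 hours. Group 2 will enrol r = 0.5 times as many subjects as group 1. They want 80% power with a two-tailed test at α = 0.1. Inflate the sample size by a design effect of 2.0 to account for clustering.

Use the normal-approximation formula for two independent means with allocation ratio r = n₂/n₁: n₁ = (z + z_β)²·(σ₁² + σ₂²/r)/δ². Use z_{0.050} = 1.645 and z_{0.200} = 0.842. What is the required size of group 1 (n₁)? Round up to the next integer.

n₁ = 174

n₁ = (z_{α/2} + z_β)² · (σ₁² + σ₂²/r) / δ²
   = (1.645 + 0.842)² · (1.3² + 2.2²/0.5) / 0.9²
   = 6.1852 · (1.69 + 9.68) / 0.81
   = 6.1852 · 11.37 / 0.81
   = 86.82
Design effect: 2.0 × 86.82 = 173.64.
Round up → n₁ = 174; n₂ = r·n₁ = 0.5 × 174 = 87.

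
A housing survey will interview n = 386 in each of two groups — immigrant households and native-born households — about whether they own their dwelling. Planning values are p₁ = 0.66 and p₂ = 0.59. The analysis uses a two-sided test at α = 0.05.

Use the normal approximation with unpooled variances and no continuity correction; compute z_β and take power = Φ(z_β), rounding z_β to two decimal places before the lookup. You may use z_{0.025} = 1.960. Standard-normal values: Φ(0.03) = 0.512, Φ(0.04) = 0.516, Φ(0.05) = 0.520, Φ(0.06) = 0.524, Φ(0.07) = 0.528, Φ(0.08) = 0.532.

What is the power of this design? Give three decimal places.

Power ≈ 0.520

z_β = |p₁−p₂|·√(n/[p₁q₁+p₂q₂]) − z_{α/2}
    = 0.07 · √(386/0.4663) − 1.960
    = 0.07 · 28.7714 − 1.960
    = 2.0140 − 1.960 = 0.0540 → 0.05
Power = Φ(0.05) = 0.520.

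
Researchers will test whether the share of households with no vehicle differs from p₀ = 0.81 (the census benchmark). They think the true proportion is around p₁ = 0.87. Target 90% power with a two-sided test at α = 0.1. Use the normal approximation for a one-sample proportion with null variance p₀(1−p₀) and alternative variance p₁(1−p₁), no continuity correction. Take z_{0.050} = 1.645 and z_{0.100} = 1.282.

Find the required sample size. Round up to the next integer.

n = [z_{α/2}·√(p₀q₀) + z_β·√(p₁q₁)]² / (p₁ − p₀)²
  = [1.645·√(0.81·0.19) + 1.282·√(0.87·0.13)]² / (0.06)²
  = [1.645·0.3923 + 1.282·0.3363]² / 0.0036
  = [1.0765]² / 0.0036
  = 321.89
Round up → n = 322.

n = 322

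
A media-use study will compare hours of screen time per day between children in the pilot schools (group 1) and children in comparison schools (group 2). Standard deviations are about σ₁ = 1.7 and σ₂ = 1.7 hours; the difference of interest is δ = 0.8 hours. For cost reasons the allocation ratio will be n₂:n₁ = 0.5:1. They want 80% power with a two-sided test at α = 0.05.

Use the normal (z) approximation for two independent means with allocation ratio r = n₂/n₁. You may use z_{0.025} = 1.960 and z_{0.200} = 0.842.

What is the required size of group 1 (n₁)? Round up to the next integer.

n₁ = 107

n₁ = (z_{α/2} + z_β)² · (σ₁² + σ₂²/r) / δ²
   = (1.960 + 0.842)² · (1.7² + 1.7²/0.5) / 0.8²
   = 7.8512 · (2.89 + 5.78) / 0.64
   = 7.8512 · 8.67 / 0.64
   = 106.36
Round up → n₁ = 107; n₂ = r·n₁ = 0.5 × 107 = 54.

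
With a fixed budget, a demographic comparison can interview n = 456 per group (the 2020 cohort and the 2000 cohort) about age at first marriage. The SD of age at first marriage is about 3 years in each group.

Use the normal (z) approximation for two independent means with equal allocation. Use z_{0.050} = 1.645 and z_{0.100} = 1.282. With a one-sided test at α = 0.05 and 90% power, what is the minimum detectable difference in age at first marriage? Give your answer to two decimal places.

δ = (z_α + z_β) · √((σ₁²+σ₂²)/n)
  = (1.645 + 1.282) · √(18/456)
  = 2.927 · √0.03947
  = 2.927 · 0.1987
  = 0.5815

Minimum detectable difference ≈ 0.58 years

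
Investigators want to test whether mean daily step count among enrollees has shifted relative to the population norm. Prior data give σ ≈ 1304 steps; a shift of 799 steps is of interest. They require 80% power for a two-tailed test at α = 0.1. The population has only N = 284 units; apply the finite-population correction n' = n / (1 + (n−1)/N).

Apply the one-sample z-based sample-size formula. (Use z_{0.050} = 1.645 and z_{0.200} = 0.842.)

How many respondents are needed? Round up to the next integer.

n = 16

n = (z_{α/2} + z_β)² · σ² / δ²
  = (1.645 + 0.842)² · 1304² / 799²
  = 6.1852 · 1700416 / 638401
  = 16.47
Finite-population correction (N = 284): 16.47 / (1 + (16.47 − 1)/284) = 15.62.
Round up → n = 16.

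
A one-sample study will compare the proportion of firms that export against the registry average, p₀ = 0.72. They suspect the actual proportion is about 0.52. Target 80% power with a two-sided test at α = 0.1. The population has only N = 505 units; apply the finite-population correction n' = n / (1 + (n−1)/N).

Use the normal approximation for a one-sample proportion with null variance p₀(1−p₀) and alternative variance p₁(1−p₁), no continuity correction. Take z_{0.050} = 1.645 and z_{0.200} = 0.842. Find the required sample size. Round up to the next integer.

n = [z_{α/2}·√(p₀q₀) + z_β·√(p₁q₁)]² / (p₁ − p₀)²
  = [1.645·√(0.72·0.28) + 0.842·√(0.52·0.48)]² / (-0.20)²
  = [1.645·0.4490 + 0.842·0.4996]² / 0.0400
  = [1.1593]² / 0.0400
  = 33.60
Finite-population correction (N = 505): 33.60 / (1 + (33.60 − 1)/505) = 31.56.
Round up → n = 32.

n = 32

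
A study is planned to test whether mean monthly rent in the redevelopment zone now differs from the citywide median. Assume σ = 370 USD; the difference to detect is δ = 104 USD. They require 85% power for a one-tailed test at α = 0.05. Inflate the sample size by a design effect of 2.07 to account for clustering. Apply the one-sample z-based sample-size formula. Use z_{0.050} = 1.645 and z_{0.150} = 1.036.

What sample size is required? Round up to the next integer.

n = (z_α + z_β)² · σ² / δ²
  = (1.645 + 1.036)² · 370² / 104²
  = 7.1878 · 136900 / 10816
  = 90.98
Design effect: 2.07 × 90.98 = 188.32.
Round up → n = 189.

n = 189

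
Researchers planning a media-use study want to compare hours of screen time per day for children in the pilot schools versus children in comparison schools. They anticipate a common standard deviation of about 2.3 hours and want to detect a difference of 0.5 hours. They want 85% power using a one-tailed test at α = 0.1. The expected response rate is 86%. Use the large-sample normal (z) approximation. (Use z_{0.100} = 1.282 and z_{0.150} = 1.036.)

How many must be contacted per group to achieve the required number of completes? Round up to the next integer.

n = (z_α + z_β)² · (σ₁² + σ₂²) / δ²
  = (1.282 + 1.036)² · (2·2.3² = 10.58) / 0.5²
  = 5.3731 · 10.58 / 0.25
  = 227.39
Adjust for 86% response: 227.39 / 0.86 = 264.41.
Round up → n = 265 per group.

n = 265 per group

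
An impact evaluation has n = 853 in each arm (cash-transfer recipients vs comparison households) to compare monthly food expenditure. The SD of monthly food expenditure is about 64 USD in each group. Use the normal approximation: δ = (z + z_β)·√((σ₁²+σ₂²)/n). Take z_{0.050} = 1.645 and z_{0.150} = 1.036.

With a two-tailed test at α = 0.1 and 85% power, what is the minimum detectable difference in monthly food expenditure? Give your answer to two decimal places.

Minimum detectable difference ≈ 8.31 USD

δ = (z_{α/2} + z_β) · √((σ₁²+σ₂²)/n)
  = (1.645 + 1.036) · √(8192/853)
  = 2.681 · √9.6038
  = 2.681 · 3.0990
  = 8.3084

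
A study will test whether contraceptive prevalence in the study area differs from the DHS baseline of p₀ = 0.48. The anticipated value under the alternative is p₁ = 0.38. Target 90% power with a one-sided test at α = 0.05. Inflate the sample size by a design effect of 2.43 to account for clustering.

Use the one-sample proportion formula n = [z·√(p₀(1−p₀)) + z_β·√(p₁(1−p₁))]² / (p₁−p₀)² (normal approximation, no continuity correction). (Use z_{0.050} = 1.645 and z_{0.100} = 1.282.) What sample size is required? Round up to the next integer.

n = 507

n = [z_α·√(p₀q₀) + z_β·√(p₁q₁)]² / (p₁ − p₀)²
  = [1.645·√(0.48·0.52) + 1.282·√(0.38·0.62)]² / (-0.10)²
  = [1.645·0.4996 + 1.282·0.4854]² / 0.0100
  = [1.4441]² / 0.0100
  = 208.54
Design effect: 2.43 × 208.54 = 506.76.
Round up → n = 507.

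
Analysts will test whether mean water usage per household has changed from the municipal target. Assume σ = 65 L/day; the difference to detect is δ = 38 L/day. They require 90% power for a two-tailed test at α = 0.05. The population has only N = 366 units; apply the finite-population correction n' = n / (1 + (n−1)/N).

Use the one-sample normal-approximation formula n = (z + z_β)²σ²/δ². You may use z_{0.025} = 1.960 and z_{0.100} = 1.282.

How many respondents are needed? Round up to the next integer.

n = (z_{α/2} + z_β)² · σ² / δ²
  = (1.960 + 1.282)² · 65² / 38²
  = 10.5106 · 4225 / 1444
  = 30.75
Finite-population correction (N = 366): 30.75 / (1 + (30.75 − 1)/366) = 28.44.
Round up → n = 29.

n = 29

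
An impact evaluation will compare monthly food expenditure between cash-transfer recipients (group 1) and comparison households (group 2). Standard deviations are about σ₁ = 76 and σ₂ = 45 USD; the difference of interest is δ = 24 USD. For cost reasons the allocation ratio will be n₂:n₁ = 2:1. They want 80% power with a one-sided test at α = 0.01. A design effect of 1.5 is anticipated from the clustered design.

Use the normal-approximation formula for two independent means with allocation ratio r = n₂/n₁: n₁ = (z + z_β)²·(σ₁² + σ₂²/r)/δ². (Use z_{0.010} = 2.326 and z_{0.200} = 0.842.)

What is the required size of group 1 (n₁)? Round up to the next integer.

n₁ = 178

n₁ = (z_α + z_β)² · (σ₁² + σ₂²/r) / δ²
   = (2.326 + 0.842)² · (76² + 45²/2) / 24²
   = 10.0362 · (5776 + 1012.5) / 576
   = 10.0362 · 6788.5 / 576
   = 118.28
Design effect: 1.5 × 118.28 = 177.42.
Round up → n₁ = 178; n₂ = r·n₁ = 2 × 178 = 356.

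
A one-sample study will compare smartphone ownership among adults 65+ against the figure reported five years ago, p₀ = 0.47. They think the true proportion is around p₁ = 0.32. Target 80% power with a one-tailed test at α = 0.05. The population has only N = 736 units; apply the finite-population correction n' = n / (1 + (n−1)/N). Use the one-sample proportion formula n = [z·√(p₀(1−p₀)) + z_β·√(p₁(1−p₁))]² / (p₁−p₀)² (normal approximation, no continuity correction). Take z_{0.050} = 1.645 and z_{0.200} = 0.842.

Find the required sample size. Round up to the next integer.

n = [z_α·√(p₀q₀) + z_β·√(p₁q₁)]² / (p₁ − p₀)²
  = [1.645·√(0.47·0.53) + 0.842·√(0.32·0.68)]² / (-0.15)²
  = [1.645·0.4991 + 0.842·0.4665]² / 0.0225
  = [1.2138]² / 0.0225
  = 65.48
Finite-population correction (N = 736): 65.48 / (1 + (65.48 − 1)/736) = 60.21.
Round up → n = 61.

n = 61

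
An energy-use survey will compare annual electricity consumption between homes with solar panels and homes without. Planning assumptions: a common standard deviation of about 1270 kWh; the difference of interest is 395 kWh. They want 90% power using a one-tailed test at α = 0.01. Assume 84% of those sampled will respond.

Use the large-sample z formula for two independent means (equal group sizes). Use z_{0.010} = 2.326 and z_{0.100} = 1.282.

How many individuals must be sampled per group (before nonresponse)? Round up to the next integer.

n = (z_α + z_β)² · (σ₁² + σ₂²) / δ²
  = (2.326 + 1.282)² · (2·1270² = 3225800) / 395²
  = 13.0177 · 3225800 / 156025
  = 269.14
Adjust for 84% response: 269.14 / 0.84 = 320.40.
Round up → n = 321 per group.

n = 321 per group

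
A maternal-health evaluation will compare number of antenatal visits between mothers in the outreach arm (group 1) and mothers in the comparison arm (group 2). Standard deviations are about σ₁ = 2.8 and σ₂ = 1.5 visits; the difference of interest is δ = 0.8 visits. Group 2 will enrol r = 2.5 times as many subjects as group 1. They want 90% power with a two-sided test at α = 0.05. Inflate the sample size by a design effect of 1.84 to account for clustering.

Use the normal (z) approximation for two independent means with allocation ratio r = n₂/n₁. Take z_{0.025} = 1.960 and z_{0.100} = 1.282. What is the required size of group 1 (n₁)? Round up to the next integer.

n₁ = 265

n₁ = (z_{α/2} + z_β)² · (σ₁² + σ₂²/r) / δ²
   = (1.960 + 1.282)² · (2.8² + 1.5²/2.5) / 0.8²
   = 10.5106 · (7.84 + 0.9) / 0.64
   = 10.5106 · 8.74 / 0.64
   = 143.53
Design effect: 1.84 × 143.53 = 264.10.
Round up → n₁ = 265; n₂ = r·n₁ = 2.5 × 265 = 663.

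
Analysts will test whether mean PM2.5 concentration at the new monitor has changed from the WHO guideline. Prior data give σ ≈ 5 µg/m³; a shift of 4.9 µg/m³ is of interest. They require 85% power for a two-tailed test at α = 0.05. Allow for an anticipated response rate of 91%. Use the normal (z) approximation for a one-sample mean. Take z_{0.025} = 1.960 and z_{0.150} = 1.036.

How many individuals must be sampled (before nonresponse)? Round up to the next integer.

n = 11

n = (z_{α/2} + z_β)² · σ² / δ²
  = (1.960 + 1.036)² · 5² / 4.9²
  = 8.9760 · 25 / 24.01
  = 9.35
Adjust for 91% response: 9.35 / 0.91 = 10.27.
Round up → n = 11.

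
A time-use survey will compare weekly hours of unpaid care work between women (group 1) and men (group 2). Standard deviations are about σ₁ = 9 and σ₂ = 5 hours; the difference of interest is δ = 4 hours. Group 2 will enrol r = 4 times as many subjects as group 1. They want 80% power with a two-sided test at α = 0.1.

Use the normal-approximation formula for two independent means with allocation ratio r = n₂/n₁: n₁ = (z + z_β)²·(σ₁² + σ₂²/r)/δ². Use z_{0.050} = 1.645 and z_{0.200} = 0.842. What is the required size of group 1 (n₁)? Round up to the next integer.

n₁ = (z_{α/2} + z_β)² · (σ₁² + σ₂²/r) / δ²
   = (1.645 + 0.842)² · (9² + 5²/4) / 4²
   = 6.1852 · (81 + 6.25) / 16
   = 6.1852 · 87.25 / 16
   = 33.73
Round up → n₁ = 34; n₂ = r·n₁ = 4 × 34 = 136.

n₁ = 34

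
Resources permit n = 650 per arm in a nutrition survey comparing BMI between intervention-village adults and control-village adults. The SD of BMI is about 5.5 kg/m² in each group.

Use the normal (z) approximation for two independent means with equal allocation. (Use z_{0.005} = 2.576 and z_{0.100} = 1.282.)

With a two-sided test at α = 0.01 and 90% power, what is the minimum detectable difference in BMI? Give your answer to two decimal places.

Minimum detectable difference ≈ 1.18 kg/m²

δ = (z_{α/2} + z_β) · √((σ₁²+σ₂²)/n)
  = (2.576 + 1.282) · √(60.5/650)
  = 3.858 · √0.09308
  = 3.858 · 0.3051
  = 1.1770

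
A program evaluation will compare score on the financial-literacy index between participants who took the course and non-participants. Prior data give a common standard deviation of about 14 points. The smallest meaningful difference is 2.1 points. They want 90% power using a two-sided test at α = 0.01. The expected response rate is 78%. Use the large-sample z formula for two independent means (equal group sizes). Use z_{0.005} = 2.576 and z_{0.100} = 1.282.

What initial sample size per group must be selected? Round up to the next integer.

n = (z_{α/2} + z_β)² · (σ₁² + σ₂²) / δ²
  = (2.576 + 1.282)² · (2·14² = 392) / 2.1²
  = 14.8842 · 392 / 4.41
  = 1323.04
Adjust for 78% response: 1323.04 / 0.78 = 1696.20.
Round up → n = 1697 per group.

n = 1697 per group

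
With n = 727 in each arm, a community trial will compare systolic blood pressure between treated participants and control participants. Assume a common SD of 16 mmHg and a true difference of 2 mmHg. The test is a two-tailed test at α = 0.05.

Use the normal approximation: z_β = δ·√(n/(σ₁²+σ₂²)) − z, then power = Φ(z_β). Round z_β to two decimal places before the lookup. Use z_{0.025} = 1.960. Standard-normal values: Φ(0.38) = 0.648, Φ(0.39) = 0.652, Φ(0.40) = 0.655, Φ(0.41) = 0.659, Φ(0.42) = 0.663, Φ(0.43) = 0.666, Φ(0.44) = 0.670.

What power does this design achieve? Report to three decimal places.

z_β = δ·√(n/(σ₁²+σ₂²)) − z_{α/2}
    = 2 · √(727/512) − 1.960
    = 2 · 1.19160 − 1.960
    = 2.3832 − 1.960 = 0.4232 → 0.42
Power = Φ(0.42) = 0.663.

Power ≈ 0.663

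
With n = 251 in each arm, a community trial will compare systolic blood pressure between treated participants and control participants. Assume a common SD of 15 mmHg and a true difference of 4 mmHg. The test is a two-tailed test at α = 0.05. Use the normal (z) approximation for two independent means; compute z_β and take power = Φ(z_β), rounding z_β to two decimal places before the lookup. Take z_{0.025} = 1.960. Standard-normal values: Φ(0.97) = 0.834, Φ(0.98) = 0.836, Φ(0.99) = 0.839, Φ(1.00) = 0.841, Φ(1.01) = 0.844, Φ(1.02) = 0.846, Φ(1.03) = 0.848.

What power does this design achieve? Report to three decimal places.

z_β = δ·√(n/(σ₁²+σ₂²)) − z_{α/2}
    = 4 · √(251/450) − 1.960
    = 4 · 0.74685 − 1.960
    = 2.9874 − 1.960 = 1.0274 → 1.03
Power = Φ(1.03) = 0.848.

Power ≈ 0.848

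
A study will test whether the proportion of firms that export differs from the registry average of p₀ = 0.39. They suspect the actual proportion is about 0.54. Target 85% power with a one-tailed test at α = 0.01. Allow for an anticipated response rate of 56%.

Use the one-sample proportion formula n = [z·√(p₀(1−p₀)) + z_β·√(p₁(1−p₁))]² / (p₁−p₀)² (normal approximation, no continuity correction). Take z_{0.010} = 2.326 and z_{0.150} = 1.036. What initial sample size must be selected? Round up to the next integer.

n = [z_α·√(p₀q₀) + z_β·√(p₁q₁)]² / (p₁ − p₀)²
  = [2.326·√(0.39·0.61) + 1.036·√(0.54·0.46)]² / (0.15)²
  = [2.326·0.4877 + 1.036·0.4984]² / 0.0225
  = [1.6508]² / 0.0225
  = 121.12
Adjust for 56% response: 121.12 / 0.56 = 216.29.
Round up → n = 217.

n = 217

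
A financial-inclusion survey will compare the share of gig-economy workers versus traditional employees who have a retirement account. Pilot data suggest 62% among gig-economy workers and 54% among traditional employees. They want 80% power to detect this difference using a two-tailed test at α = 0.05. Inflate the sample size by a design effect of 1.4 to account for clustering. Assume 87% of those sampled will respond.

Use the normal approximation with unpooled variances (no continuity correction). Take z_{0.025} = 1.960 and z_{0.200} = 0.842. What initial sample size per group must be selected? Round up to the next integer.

n = 956 per group

n = (z_{α/2} + z_β)² · [p₁(1−p₁) + p₂(1−p₂)] / (p₁ − p₂)²
  = (1.960 + 0.842)² · (0.62·0.38 + 0.54·0.46) / (0.08)²
  = (2.802)² · (0.2356 + 0.2484) / 0.0064
  = 7.8512 · 0.4840 / 0.0064
  = 593.75
Design effect: 1.4 × 593.75 = 831.25.
Adjust for 87% response: 831.25 / 0.87 = 955.46.
Round up → n = 956 per group.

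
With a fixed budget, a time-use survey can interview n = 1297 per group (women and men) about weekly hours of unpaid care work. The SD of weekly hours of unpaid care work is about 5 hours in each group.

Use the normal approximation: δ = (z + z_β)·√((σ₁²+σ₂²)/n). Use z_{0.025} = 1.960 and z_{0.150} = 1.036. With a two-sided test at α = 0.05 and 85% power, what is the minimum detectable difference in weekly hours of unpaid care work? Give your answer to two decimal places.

δ = (z_{α/2} + z_β) · √((σ₁²+σ₂²)/n)
  = (1.960 + 1.036) · √(50/1297)
  = 2.996 · √0.03855
  = 2.996 · 0.1963
  = 0.5882

Minimum detectable difference ≈ 0.59 hours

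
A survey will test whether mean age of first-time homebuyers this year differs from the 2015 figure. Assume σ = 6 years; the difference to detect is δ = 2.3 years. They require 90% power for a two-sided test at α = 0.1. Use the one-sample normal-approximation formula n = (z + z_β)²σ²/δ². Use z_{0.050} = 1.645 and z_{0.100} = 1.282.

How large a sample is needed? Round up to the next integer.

n = 59

n = (z_{α/2} + z_β)² · σ² / δ²
  = (1.645 + 1.282)² · 6² / 2.3²
  = 8.5673 · 36 / 5.29
  = 58.30
Round up → n = 59.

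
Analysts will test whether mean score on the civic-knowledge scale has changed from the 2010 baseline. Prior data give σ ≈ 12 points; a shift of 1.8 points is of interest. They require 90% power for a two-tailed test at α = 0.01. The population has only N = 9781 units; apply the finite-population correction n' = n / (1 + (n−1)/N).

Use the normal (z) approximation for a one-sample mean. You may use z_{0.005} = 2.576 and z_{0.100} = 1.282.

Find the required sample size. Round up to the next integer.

n = (z_{α/2} + z_β)² · σ² / δ²
  = (2.576 + 1.282)² · 12² / 1.8²
  = 14.8842 · 144 / 3.24
  = 661.52
Finite-population correction (N = 9781): 661.52 / (1 + (661.52 − 1)/9781) = 619.67.
Round up → n = 620.

n = 620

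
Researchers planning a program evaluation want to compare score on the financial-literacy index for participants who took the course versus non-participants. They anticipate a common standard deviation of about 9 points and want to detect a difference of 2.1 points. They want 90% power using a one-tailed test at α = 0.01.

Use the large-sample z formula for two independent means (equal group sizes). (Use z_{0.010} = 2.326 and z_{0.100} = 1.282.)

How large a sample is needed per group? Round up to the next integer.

n = (z_α + z_β)² · (σ₁² + σ₂²) / δ²
  = (2.326 + 1.282)² · (2·9² = 162) / 2.1²
  = 13.0177 · 162 / 4.41
  = 478.20
Round up → n = 479 per group.

n = 479 per group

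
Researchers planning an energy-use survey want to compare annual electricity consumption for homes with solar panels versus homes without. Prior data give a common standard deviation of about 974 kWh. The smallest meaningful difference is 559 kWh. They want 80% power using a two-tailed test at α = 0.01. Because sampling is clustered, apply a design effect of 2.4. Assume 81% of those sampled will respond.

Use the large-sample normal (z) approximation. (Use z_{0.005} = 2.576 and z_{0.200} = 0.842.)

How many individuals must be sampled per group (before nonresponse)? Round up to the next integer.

n = 211 per group

n = (z_{α/2} + z_β)² · (σ₁² + σ₂²) / δ²
  = (2.576 + 0.842)² · (2·974² = 1897352) / 559²
  = 11.6827 · 1897352 / 312481
  = 70.94
Design effect: 2.4 × 70.94 = 170.25.
Adjust for 81% response: 170.25 / 0.81 = 210.18.
Round up → n = 211 per group.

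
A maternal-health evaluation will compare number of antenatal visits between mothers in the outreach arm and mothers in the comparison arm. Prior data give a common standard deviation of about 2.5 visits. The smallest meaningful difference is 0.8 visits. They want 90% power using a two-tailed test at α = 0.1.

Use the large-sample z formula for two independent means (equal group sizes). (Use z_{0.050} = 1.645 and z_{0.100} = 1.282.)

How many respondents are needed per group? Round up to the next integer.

n = 168 per group

n = (z_{α/2} + z_β)² · (σ₁² + σ₂²) / δ²
  = (1.645 + 1.282)² · (2·2.5² = 12.5) / 0.8²
  = 8.5673 · 12.5 / 0.64
  = 167.33
Round up → n = 168 per group.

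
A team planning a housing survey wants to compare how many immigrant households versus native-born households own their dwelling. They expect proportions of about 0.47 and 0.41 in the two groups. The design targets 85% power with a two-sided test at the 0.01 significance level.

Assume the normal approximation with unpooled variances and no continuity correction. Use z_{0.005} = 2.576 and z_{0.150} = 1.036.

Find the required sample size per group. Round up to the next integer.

n = (z_{α/2} + z_β)² · [p₁(1−p₁) + p₂(1−p₂)] / (p₁ − p₂)²
  = (2.576 + 1.036)² · (0.47·0.53 + 0.41·0.59) / (0.06)²
  = (3.612)² · (0.2491 + 0.2419) / 0.0036
  = 13.0465 · 0.4910 / 0.0036
  = 1779.40
Round up → n = 1780 per group.

n = 1780 per group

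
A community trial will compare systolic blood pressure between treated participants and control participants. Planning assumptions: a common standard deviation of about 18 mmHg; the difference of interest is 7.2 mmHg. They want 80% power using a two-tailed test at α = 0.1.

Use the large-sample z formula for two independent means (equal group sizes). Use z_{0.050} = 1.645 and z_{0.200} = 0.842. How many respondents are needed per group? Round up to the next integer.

n = (z_{α/2} + z_β)² · (σ₁² + σ₂²) / δ²
  = (1.645 + 0.842)² · (2·18² = 648) / 7.2²
  = 6.1852 · 648 / 51.84
  = 77.31
Round up → n = 78 per group.

n = 78 per group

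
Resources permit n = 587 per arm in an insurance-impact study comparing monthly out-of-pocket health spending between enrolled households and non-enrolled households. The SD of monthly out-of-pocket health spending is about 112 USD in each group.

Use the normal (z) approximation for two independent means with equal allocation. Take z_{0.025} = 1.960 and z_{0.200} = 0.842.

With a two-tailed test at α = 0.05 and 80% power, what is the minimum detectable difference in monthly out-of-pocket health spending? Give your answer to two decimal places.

Minimum detectable difference ≈ 18.32 USD

δ = (z_{α/2} + z_β) · √((σ₁²+σ₂²)/n)
  = (1.960 + 0.842) · √(25088/587)
  = 2.802 · √42.7394
  = 2.802 · 6.5375
  = 18.3182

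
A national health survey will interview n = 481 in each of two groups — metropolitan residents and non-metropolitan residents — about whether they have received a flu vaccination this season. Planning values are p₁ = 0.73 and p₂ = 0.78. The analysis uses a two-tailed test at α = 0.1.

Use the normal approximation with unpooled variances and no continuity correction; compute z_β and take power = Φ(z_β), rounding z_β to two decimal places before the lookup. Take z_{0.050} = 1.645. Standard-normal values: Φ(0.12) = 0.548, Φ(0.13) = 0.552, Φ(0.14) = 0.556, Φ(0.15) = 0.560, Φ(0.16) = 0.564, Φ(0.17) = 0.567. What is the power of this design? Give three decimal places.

Power ≈ 0.564

z_β = |p₁−p₂|·√(n/[p₁q₁+p₂q₂]) − z_{α/2}
    = 0.05 · √(481/0.3687) − 1.645
    = 0.05 · 36.1190 − 1.645
    = 1.8060 − 1.645 = 0.1610 → 0.16
Power = Φ(0.16) = 0.564.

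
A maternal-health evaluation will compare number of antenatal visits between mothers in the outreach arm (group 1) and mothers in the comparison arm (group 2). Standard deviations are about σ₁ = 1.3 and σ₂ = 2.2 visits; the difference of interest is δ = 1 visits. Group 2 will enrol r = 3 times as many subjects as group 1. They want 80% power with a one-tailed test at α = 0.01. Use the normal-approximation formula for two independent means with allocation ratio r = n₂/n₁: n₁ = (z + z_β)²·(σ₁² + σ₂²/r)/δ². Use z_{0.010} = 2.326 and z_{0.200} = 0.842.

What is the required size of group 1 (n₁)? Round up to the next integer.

n₁ = (z_α + z_β)² · (σ₁² + σ₂²/r) / δ²
   = (2.326 + 0.842)² · (1.3² + 2.2²/3) / 1²
   = 10.0362 · (1.69 + 1.6133) / 1
   = 10.0362 · 3.3033 / 1
   = 33.15
Round up → n₁ = 34; n₂ = r·n₁ = 3 × 34 = 102.

n₁ = 34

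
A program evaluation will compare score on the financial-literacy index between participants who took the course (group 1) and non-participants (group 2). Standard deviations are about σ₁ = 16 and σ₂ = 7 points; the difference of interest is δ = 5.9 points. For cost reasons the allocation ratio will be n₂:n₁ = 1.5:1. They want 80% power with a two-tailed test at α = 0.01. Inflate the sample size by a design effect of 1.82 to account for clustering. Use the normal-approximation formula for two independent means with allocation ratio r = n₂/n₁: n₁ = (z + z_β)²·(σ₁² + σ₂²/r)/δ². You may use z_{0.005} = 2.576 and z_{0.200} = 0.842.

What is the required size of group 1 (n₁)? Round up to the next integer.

n₁ = (z_{α/2} + z_β)² · (σ₁² + σ₂²/r) / δ²
   = (2.576 + 0.842)² · (16² + 7²/1.5) / 5.9²
   = 11.6827 · (256 + 32.6667) / 34.81
   = 11.6827 · 288.6667 / 34.81
   = 96.88
Design effect: 1.82 × 96.88 = 176.32.
Round up → n₁ = 177; n₂ = r·n₁ = 1.5 × 177 = 266.

n₁ = 177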